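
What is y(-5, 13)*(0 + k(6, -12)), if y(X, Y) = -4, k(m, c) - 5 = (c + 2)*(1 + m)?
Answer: 260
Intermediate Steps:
k(m, c) = 5 + (1 + m)*(2 + c) (k(m, c) = 5 + (c + 2)*(1 + m) = 5 + (2 + c)*(1 + m) = 5 + (1 + m)*(2 + c))
y(-5, 13)*(0 + k(6, -12)) = -4*(0 + (7 - 12 + 2*6 - 12*6)) = -4*(0 + (7 - 12 + 12 - 72)) = -4*(0 - 65) = -4*(-65) = 260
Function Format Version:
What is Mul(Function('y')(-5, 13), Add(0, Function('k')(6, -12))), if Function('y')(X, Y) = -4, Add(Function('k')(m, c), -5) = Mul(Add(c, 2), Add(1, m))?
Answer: 260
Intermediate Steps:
Function('k')(m, c) = Add(5, Mul(Add(1, m), Add(2, c))) (Function('k')(m, c) = Add(5, Mul(Add(c, 2), Add(1, m))) = Add(5, Mul(Add(2, c), Add(1, m))) = Add(5, Mul(Add(1, m), Add(2, c))))
Mul(Function('y')(-5, 13), Add(0, Function('k')(6, -12))) = Mul(-4, Add(0, Add(7, -12, Mul(2, 6), Mul(-12, 6)))) = Mul(-4, Add(0, Add(7, -12, 12, -72))) = Mul(-4, Add(0, -65)) = Mul(-4, -65) = 260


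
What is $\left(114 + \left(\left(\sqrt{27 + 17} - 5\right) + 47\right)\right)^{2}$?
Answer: $24380 + 624 \sqrt{11} \approx 26450.0$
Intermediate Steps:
$\left(114 + \left(\left(\sqrt{27 + 17} - 5\right) + 47\right)\right)^{2} = \left(114 + \left(\left(\sqrt{44} - 5\right) + 47\right)\right)^{2} = \left(114 + \left(\left(2 \sqrt{11} - 5\right) + 47\right)\right)^{2} = \left(114 + \left(\left(-5 + 2 \sqrt{11}\right) + 47\right)\right)^{2} = \left(114 + \left(42 + 2 \sqrt{11}\right)\right)^{2} = \left(156 + 2 \sqrt{11}\right)^{2}$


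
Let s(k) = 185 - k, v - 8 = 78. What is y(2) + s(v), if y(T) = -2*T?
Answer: 95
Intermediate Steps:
v = 86 (v = 8 + 78 = 86)
y(2) + s(v) = -2*2 + (185 - 1*86) = -4 + (185 - 86) = -4 + 99 = 95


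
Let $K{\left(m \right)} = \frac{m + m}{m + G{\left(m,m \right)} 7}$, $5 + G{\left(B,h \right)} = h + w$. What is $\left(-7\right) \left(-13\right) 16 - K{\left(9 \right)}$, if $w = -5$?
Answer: $1447$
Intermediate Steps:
$G{\left(B,h \right)} = -10 + h$ ($G{\left(B,h \right)} = -5 + \left(h - 5\right) = -5 + \left(-5 + h\right) = -10 + h$)
$K{\left(m \right)} = \frac{2 m}{-70 + 8 m}$ ($K{\left(m \right)} = \frac{m + m}{m + \left(-10 + m\right) 7} = \frac{2 m}{m + \left(-70 + 7 m\right)} = \frac{2 m}{-70 + 8 m}$)
$\left(-7\right) \left(-13\right) 16 - K{\left(9 \right)} = \left(-7\right) \left(-13\right) 16 - \frac{9}{-35 + 4 \cdot 9} = 91 \cdot 16 - \frac{9}{-35 + 36} = 1456 - \frac{9}{1} = 1456 - 9 \cdot 1 = 1456 - 9 = 1447$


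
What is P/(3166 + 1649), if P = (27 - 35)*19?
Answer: -152/4815 ≈ -0.031568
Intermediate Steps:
P = -152 (P = -8*19 = -152)
P/(3166 + 1649) = -152/(3166 + 1649) = -152/4815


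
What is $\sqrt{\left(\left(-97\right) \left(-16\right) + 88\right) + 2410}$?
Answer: $45 \sqrt{2} \approx 63.64$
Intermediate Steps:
$\sqrt{\left(\left(-97\right) \left(-16\right) + 88\right) + 2410} = \sqrt{\left(1552 + 88\right) + 2410} = \sqrt{1640 + 2410} = \sqrt{4050} = 45 \sqrt{2}$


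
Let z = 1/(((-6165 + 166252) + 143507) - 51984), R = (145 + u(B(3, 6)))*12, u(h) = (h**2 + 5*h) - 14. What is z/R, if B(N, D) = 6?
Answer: 1/594806040 ≈ 1.6812e-9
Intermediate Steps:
u(h) = -14 + h**2 + 5*h
R = 2364 (R = (145 + (-14 + 6**2 + 5*6))*12 = (145 + (-14 + 36 + 30))*12 = (145 + 52)*12 = 197*12 = 2364)
z = 1/251610 (z = 1/((160087 + 143507) - 51984) = 1/(303594 - 51984) = 1/251610 ≈ 3.9744e-6)
z/R = (1/251610)/2364 = (1/251610)*(1/2364) = 1/594806040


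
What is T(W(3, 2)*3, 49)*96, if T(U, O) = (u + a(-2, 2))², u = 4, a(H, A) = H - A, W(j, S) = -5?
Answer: 0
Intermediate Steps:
T(U, O) = 0 (T(U, O) = (4 + (-2 - 1*2))² = (4 + (-2 - 2))² = (4 - 4)² = 0² = 0)
T(W(3, 2)*3, 49)*96 = 0*96 = 0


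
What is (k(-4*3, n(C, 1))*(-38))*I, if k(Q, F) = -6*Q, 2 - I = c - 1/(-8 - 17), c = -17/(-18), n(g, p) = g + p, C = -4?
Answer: -69464/25 ≈ -2778.6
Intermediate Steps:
c = 17/18 (c = -17*(-1/18) = 17/18 ≈ 0.94444)
I = 457/450 (I = 2 - (17/18 - 1/(-8 - 17)) = 2 - (17/18 - 1/(-25)) = 2 - (17/18 - 1*(-1/25)) = 2 - (17/18 + 1/25) = 2 - 1*443/450 = 2 - 443/450 = 457/450 ≈ 1.0156)
(k(-4*3, n(C, 1))*(-38))*I = (-(-24)*3*(-38))*(457/450) = (-6*(-12)*(-38))*(457/450) = (72*(-38))*(457/450) = -2736*457/450 = -69464/25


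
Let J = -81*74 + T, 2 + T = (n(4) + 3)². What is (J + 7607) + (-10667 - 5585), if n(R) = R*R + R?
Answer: -14112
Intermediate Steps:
n(R) = R + R² (n(R) = R² + R = R + R²)
T = 527 (T = -2 + (4*(1 + 4) + 3)² = -2 + (4*5 + 3)² = -2 + (20 + 3)² = -2 + 23² = -2 + 529 = 527)
J = -5467 (J = -81*74 + 527 = -5994 + 527 = -5467)
(J + 7607) + (-10667 - 5585) = (-5467 + 7607) + (-10667 - 5585) = 2140 - 16252 = -14112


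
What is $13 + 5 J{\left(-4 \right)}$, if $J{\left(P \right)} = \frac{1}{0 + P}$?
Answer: $\frac{47}{4} \approx 11.75$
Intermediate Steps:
$J{\left(P \right)} = \frac{1}{P}$
$13 + 5 J{\left(-4 \right)} = 13 + \frac{5}{-4} = 13 + 5 \left(- \frac{1}{4}\right) = 13 - \frac{5}{4} = \frac{47}{4}$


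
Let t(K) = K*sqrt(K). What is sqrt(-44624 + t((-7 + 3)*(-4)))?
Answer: 4*I*sqrt(2785) ≈ 211.09*I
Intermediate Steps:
t(K) = K**(3/2)
sqrt(-44624 + t((-7 + 3)*(-4))) = sqrt(-44624 + ((-7 + 3)*(-4))**(3/2)) = sqrt(-44624 + (-4*(-4))**(3/2)) = sqrt(-44624 + 16**(3/2)) = sqrt(-44624 + 64) = sqrt(-44560) = 4*I*sqrt(2785)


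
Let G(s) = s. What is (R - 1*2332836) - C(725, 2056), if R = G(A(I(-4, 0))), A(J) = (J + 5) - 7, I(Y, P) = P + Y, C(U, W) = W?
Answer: -2334898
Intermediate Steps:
A(J) = -2 + J (A(J) = (5 + J) - 7 = -2 + J)
R = -6 (R = -2 + (0 - 4) = -2 - 4 = -6)
(R - 1*2332836) - C(725, 2056) = (-6 - 1*2332836) - 1*2056 = (-6 - 2332836) - 2056 = -2332842 - 2056 = -2334898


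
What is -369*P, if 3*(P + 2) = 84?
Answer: -9594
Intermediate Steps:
P = 26 (P = -2 + (1/3)*84 = -2 + 28 = 26)
-369*P = -369*26 = -9594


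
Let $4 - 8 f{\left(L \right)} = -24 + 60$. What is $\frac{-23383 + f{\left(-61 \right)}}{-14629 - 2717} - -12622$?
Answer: $\frac{31280657}{2478} \approx 12623.0$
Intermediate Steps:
$f{\left(L \right)} = -4$ ($f{\left(L \right)} = \frac{1}{2} - \frac{-24 + 60}{8} = \frac{1}{2} - \frac{9}{2} = -4$)
$\frac{-23383 + f{\left(-61 \right)}}{-14629 - 2717} - -12622 = \frac{-23383 - 4}{-14629 - 2717} - -12622 = - \frac{23387}{-17346} + 12622 = \left(-23387\right) \left(- \frac{1}{17346}\right) + 12622 = \frac{3341}{2478} + 12622 = \frac{31280657}{2478}$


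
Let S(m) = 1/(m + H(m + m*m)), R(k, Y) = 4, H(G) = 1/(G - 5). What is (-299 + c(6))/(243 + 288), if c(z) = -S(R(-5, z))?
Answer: -18254/32391 ≈ -0.56355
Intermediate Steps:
H(G) = 1/(-5 + G)
S(m) = 1/(m + 1/(-5 + m + m**2)) (S(m) = 1/(m + 1/(-5 + (m + m*m))) = 1/(m + 1/(-5 + (m + m**2))) = 1/(m + 1/(-5 + m + m**2)))
c(z) = -15/61 (c(z) = -(-5 + 4*(1 + 4))/(1 + 4*(-5 + 4*(1 + 4))) = -(-5 + 4*5)/(1 + 4*(-5 + 4*5)) = -(-5 + 20)/(1 + 4*(-5 + 20)) = -15/(1 + 4*15) = -15/(1 + 60) = -15/61)
(-299 + c(6))/(243 + 288) = (-299 - 15/61)/(243 + 288) = -18254/61/531 = -18254/61*1/531 = -18254/32391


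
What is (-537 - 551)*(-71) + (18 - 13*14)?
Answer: 77084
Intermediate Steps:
(-537 - 551)*(-71) + (18 - 13*14) = -1088*(-71) + (18 - 182) = 77248 - 164 = 77084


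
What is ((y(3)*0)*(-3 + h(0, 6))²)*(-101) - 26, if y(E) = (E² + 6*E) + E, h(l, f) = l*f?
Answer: -26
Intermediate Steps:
h(l, f) = f*l
y(E) = E² + 7*E
((y(3)*0)*(-3 + h(0, 6))²)*(-101) - 26 = (((3*(7 + 3))*0)*(-3 + 6*0)²)*(-101) - 26 = (((3*10)*0)*(-3 + 0)²)*(-101) - 26 = ((30*0)*(-3)²)*(-101) - 26 = (0*9)*(-101) - 26 = 0*(-101) - 26 = 0 - 26 = -26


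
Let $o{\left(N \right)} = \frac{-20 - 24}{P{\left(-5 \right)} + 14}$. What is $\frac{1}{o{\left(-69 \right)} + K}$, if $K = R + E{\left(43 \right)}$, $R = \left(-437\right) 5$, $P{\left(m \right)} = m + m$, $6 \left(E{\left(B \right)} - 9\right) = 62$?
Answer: $- \frac{3}{6530} \approx -0.00045942$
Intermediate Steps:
$E{\left(B \right)} = \frac{58}{3}$ ($E{\left(B \right)} = 9 + \frac{1}{6} \cdot 62 = 9 + \frac{31}{3} = \frac{58}{3}$)
$P{\left(m \right)} = 2 m$
$R = -2185$
$o{\left(N \right)} = -11$ ($o{\left(N \right)} = \frac{-20 - 24}{2 \left(-5\right) + 14} = - \frac{44}{-10 + 14} = - \frac{44}{4} = \left(-44\right) \frac{1}{4} = -11$)
$K = - \frac{6497}{3}$ ($K = -2185 + \frac{58}{3} = - \frac{6497}{3} \approx -2165.7$)
$\frac{1}{o{\left(-69 \right)} + K} = \frac{1}{-11 - \frac{6497}{3}} = \frac{1}{- \frac{6530}{3}} = - \frac{3}{6530}$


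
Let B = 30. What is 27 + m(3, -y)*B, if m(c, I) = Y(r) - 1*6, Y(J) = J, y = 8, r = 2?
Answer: -93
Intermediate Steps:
m(c, I) = -4 (m(c, I) = 2 - 1*6 = 2 - 6 = -4)
27 + m(3, -y)*B = 27 - 4*30 = 27 - 120 = -93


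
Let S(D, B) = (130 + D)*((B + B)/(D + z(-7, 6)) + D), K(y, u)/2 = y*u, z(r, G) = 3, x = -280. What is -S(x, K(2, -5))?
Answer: -11628000/277 ≈ -41978.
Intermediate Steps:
K(y, u) = 2*u*y (K(y, u) = 2*(y*u) = 2*(u*y) = 2*u*y)
S(D, B) = (130 + D)*(D + 2*B/(3 + D)) (S(D, B) = (130 + D)*((B + B)/(D + 3) + D) = (130 + D)*((2*B)/(3 + D) + D) = (130 + D)*(2*B/(3 + D) + D) = (130 + D)*(D + 2*B/(3 + D)))
-S(x, K(2, -5)) = -((-280)³ + 133*(-280)² + 260*(2*(-5)*2) + 390*(-280) + 2*(2*(-5)*2)*(-280))/(3 - 280) = -(-21952000 + 133*78400 + 260*(-20) - 109200 + 2*(-20)*(-280))/(-277) = -(-1)*(-21952000 + 10427200 - 5200 - 109200 + 11200)/277 = -(-1)*(-11628000)/277 = -1*11628000/277 = -11628000/277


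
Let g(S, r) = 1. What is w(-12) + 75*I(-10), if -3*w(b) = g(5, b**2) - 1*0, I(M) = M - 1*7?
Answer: -3826/3 ≈ -1275.3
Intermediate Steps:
I(M) = -7 + M (I(M) = M - 7 = -7 + M)
w(b) = -1/3 (w(b) = -(1 - 1*0)/3 = -(1 + 0)/3 = -1/3*1 = -1/3)
w(-12) + 75*I(-10) = -1/3 + 75*(-7 - 10) = -1/3 + 75*(-17) = -1/3 - 1275 = -3826/3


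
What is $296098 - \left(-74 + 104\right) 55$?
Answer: $294448$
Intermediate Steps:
$296098 - \left(-74 + 104\right) 55 = 296098 - 30 \cdot 55 = 296098 - 1650 = 294448$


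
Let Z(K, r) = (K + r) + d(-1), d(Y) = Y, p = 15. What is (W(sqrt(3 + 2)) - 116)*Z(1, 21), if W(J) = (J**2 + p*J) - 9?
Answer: -2520 + 315*sqrt(5) ≈ -1815.6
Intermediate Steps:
Z(K, r) = -1 + K + r (Z(K, r) = (K + r) - 1 = -1 + K + r)
W(J) = -9 + J**2 + 15*J (W(J) = (J**2 + 15*J) - 9 = -9 + J**2 + 15*J)
(W(sqrt(3 + 2)) - 116)*Z(1, 21) = ((-9 + (sqrt(3 + 2))**2 + 15*sqrt(3 + 2)) - 116)*(-1 + 1 + 21) = ((-9 + (sqrt(5))**2 + 15*sqrt(5)) - 116)*21 = ((-9 + 5 + 15*sqrt(5)) - 116)*21 = ((-4 + 15*sqrt(5)) - 116)*21 = (-120 + 15*sqrt(5))*21 = -2520 + 315*sqrt(5)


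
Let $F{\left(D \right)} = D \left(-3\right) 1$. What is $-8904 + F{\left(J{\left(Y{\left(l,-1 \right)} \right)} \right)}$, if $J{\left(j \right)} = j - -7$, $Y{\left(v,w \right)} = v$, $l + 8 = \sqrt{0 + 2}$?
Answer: $-8901 - 3 \sqrt{2} \approx -8905.3$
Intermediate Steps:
$l = -8 + \sqrt{2}$ ($l = -8 + \sqrt{0 + 2} = -8 + \sqrt{2} \approx -6.5858$)
$J{\left(j \right)} = 7 + j$ ($J{\left(j \right)} = j + 7 = 7 + j$)
$F{\left(D \right)} = - 3 D$ ($F{\left(D \right)} = - 3 D 1 = - 3 D$)
$-8904 + F{\left(J{\left(Y{\left(l,-1 \right)} \right)} \right)} = -8904 - 3 \left(7 - \left(8 - \sqrt{2}\right)\right) = -8904 - 3 \left(-1 + \sqrt{2}\right) = -8904 + \left(3 - 3 \sqrt{2}\right) = -8901 - 3 \sqrt{2}$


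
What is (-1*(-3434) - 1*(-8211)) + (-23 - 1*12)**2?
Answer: 12870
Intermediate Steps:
(-1*(-3434) - 1*(-8211)) + (-23 - 1*12)**2 = (3434 + 8211) + (-23 - 12)**2 = 11645 + (-35)**2 = 11645 + 1225 = 12870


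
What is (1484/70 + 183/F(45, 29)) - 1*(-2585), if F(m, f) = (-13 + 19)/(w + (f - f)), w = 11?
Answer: 29417/10 ≈ 2941.7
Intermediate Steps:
F(m, f) = 6/11 (F(m, f) = (-13 + 19)/(11 + (f - f)) = 6/(11 + 0) = 6/11)
(1484/70 + 183/F(45, 29)) - 1*(-2585) = (1484/70 + 183/(6/11)) - 1*(-2585) = (1484*(1/70) + 183*(11/6)) + 2585 = (106/5 + 671/2) + 2585 = 3567/10 + 2585 = 29417/10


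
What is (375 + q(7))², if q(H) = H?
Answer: 145924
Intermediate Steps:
(375 + q(7))² = (375 + 7)² = 382² = 145924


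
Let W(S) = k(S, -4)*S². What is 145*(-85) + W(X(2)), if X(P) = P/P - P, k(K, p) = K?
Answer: -12326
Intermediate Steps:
X(P) = 1 - P
W(S) = S³ (W(S) = S*S² = S³)
145*(-85) + W(X(2)) = 145*(-85) + (1 - 1*2)³ = -12325 + (1 - 2)³ = -12325 + (-1)³ = -12325 - 1 = -12326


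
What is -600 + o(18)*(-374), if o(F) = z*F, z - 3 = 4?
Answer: -47724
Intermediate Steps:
z = 7 (z = 3 + 4 = 7)
o(F) = 7*F
-600 + o(18)*(-374) = -600 + (7*18)*(-374) = -600 + 126*(-374) = -600 - 47124 = -47724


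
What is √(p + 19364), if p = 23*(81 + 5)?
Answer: √21342 ≈ 146.09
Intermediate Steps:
p = 1978 (p = 23*86 = 1978)
√(p + 19364) = √(1978 + 19364) = √21342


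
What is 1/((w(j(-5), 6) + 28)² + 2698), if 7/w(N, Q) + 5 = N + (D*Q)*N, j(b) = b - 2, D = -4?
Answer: 24336/84799153 ≈ 0.00028698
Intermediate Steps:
j(b) = -2 + b
w(N, Q) = 7/(-5 + N - 4*N*Q) (w(N, Q) = 7/(-5 + (N + (-4*Q)*N)) = 7/(-5 + (N - 4*N*Q)) = 7/(-5 + N - 4*N*Q))
1/((w(j(-5), 6) + 28)² + 2698) = 1/((-7/(5 - (-2 - 5) + 4*(-2 - 5)*6) + 28)² + 2698) = 1/((-7/(5 - 1*(-7) + 4*(-7)*6) + 28)² + 2698) = 1/((-7/(5 + 7 - 168) + 28)² + 2698) = 1/((-7/(-156) + 28)² + 2698) = 1/((-7*(-1/156) + 28)² + 2698) = 1/((7/156 + 28)² + 2698) = 1/((4375/156)² + 2698) = 1/(19140625/24336 + 2698) = 1/(84799153/24336) = 24336/84799153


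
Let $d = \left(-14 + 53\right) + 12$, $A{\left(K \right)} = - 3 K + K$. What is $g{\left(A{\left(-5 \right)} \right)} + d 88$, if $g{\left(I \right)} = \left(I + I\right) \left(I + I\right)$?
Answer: $4888$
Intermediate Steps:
$A{\left(K \right)} = - 2 K$
$g{\left(I \right)} = 4 I^{2}$ ($g{\left(I \right)} = 2 I 2 I = 4 I^{2}$)
$d = 51$ ($d = 39 + 12 = 51$)
$g{\left(A{\left(-5 \right)} \right)} + d 88 = 4 \left(\left(-2\right) \left(-5\right)\right)^{2} + 51 \cdot 88 = 4 \cdot 10^{2} + 4488 = 4 \cdot 100 + 4488 = 400 + 4488 = 4888$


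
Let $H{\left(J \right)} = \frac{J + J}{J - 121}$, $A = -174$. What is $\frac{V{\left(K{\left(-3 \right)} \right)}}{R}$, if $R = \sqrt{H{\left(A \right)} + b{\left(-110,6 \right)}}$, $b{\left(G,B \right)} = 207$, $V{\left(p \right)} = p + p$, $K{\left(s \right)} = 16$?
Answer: $\frac{32 \sqrt{18116835}}{61413} \approx 2.2178$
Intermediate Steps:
$V{\left(p \right)} = 2 p$
$H{\left(J \right)} = \frac{2 J}{-121 + J}$
$R = \frac{\sqrt{18116835}}{295}$ ($R = \sqrt{2 \left(-174\right) \frac{1}{-121 - 174} + 207} = \sqrt{2 \left(-174\right) \frac{1}{-295} + 207} = \sqrt{2 \left(-174\right) \left(- \frac{1}{295}\right) + 207} = \sqrt{\frac{348}{295} + 207} = \sqrt{\frac{61413}{295}} = \frac{\sqrt{18116835}}{295} \approx 14.428$)
$\frac{V{\left(K{\left(-3 \right)} \right)}}{R} = \frac{2 \cdot 16}{\frac{1}{295} \sqrt{18116835}} = 32 \frac{\sqrt{18116835}}{61413} = \frac{32 \sqrt{18116835}}{61413}$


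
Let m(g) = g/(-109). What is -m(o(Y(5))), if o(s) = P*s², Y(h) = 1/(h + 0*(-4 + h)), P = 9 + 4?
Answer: 13/2725 ≈ 0.0047706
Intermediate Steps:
P = 13
Y(h) = 1/h (Y(h) = 1/(h + 0) = 1/h)
o(s) = 13*s²
m(g) = -g/109 (m(g) = g*(-1/109) = -g/109)
-m(o(Y(5))) = -(-1)*13*(1/5)²/109 = -(-1)*13*(⅕)²/109 = -(-1)*13*(1/25)/109 = -(-1)*13/(109*25) = -1*(-13/2725) = 13/2725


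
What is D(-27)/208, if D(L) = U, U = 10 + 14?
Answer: 3/26 ≈ 0.11538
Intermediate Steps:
U = 24
D(L) = 24
D(-27)/208 = 24/208 = 24*(1/208) = 3/26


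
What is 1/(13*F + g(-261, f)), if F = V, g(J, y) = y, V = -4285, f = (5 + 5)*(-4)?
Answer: -1/55745 ≈ -1.7939e-5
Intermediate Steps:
f = -40 (f = 10*(-4) = -40)
F = -4285
1/(13*F + g(-261, f)) = 1/(13*(-4285) - 40) = 1/(-55705 - 40) = 1/(-55745) = -1/55745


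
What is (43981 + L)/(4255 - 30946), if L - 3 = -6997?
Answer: -12329/8897 ≈ -1.3857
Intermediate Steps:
L = -6994 (L = 3 - 6997 = -6994)
(43981 + L)/(4255 - 30946) = (43981 - 6994)/(4255 - 30946) = 36987/(-26691) = 36987*(-1/26691) = -12329/8897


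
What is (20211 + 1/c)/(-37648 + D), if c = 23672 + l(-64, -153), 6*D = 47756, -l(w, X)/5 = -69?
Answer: -728111382/1069549061 ≈ -0.68077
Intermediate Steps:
l(w, X) = 345 (l(w, X) = -5*(-69) = 345)
D = 23878/3 (D = (⅙)*47756 = 23878/3 ≈ 7959.3)
c = 24017 (c = 23672 + 345 = 24017)
(20211 + 1/c)/(-37648 + D) = (20211 + 1/24017)/(-37648 + 23878/3) = (20211 + 1/24017)/(-89066/3) = (485407588/24017)*(-3/89066) = -728111382/1069549061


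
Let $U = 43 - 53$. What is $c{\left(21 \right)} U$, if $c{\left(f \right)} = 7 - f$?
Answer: $140$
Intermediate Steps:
$U = -10$ ($U = 43 - 53 = -10$)
$c{\left(21 \right)} U = \left(7 - 21\right) \left(-10\right) = \left(-14\right) \left(-10\right) = 140$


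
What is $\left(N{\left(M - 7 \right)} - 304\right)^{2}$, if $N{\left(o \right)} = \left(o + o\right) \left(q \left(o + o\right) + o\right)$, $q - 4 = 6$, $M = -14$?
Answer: $331895524$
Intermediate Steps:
$q = 10$ ($q = 4 + 6 = 10$)
$N{\left(o \right)} = 42 o^{2}$ ($N{\left(o \right)} = \left(o + o\right) \left(10 \left(o + o\right) + o\right) = 2 o \left(10 \cdot 2 o + o\right) = 2 o \left(20 o + o\right) = 2 o 21 o = 42 o^{2}$)
$\left(N{\left(M - 7 \right)} - 304\right)^{2} = \left(42 \left(-14 - 7\right)^{2} - 304\right)^{2} = \left(42 \left(-21\right)^{2} - 304\right)^{2} = \left(42 \cdot 441 - 304\right)^{2} = \left(18522 - 304\right)^{2} = 18218^{2} = 331895524$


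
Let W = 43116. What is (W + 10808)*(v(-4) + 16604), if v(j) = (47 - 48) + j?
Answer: 895084476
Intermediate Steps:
v(j) = -1 + j
(W + 10808)*(v(-4) + 16604) = (43116 + 10808)*((-1 - 4) + 16604) = 53924*(-5 + 16604) = 53924*16599 = 895084476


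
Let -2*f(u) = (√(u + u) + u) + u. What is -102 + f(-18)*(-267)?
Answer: -4908 + 801*I ≈ -4908.0 + 801.0*I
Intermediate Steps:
f(u) = -u - √2*√u/2 (f(u) = -((√(u + u) + u) + u)/2 = -((√(2*u) + u) + u)/2 = -((√2*√u + u) + u)/2 = -((u + √2*√u) + u)/2 = -(2*u + √2*√u)/2 = -u - √2*√u/2)
-102 + f(-18)*(-267) = -102 + (-1*(-18) - √2*√(-18)/2)*(-267) = -102 + (18 - √2*3*I*√2/2)*(-267) = -102 + (18 - 3*I)*(-267) = -102 + (-4806 + 801*I) = -4908 + 801*I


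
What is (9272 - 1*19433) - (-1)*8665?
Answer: -1496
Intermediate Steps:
(9272 - 1*19433) - (-1)*8665 = (9272 - 19433) - 1*(-8665) = -10161 + 8665 = -1496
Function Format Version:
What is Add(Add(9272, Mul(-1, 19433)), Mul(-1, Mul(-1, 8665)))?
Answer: -1496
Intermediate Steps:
Add(Add(9272, Mul(-1, 19433)), Mul(-1, Mul(-1, 8665))) = Add(Add(9272, -19433), Mul(-1, -8665)) = Add(-10161, 8665) = -1496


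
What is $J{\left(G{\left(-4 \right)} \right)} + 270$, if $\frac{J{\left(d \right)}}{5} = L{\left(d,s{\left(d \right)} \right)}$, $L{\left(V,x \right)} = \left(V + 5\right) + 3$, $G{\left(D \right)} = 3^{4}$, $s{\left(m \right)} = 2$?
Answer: $715$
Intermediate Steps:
$G{\left(D \right)} = 81$
$L{\left(V,x \right)} = 8 + V$ ($L{\left(V,x \right)} = \left(5 + V\right) + 3 = 8 + V$)
$J{\left(d \right)} = 40 + 5 d$ ($J{\left(d \right)} = 5 \left(8 + d\right) = 40 + 5 d$)
$J{\left(G{\left(-4 \right)} \right)} + 270 = \left(40 + 5 \cdot 81\right) + 270 = \left(40 + 405\right) + 270 = 445 + 270 = 715$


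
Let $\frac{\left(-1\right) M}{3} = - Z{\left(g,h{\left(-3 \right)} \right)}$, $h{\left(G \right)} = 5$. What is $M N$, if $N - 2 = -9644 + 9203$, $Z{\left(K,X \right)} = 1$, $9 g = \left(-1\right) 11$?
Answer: $-1317$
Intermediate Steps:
$g = - \frac{11}{9}$ ($g = \frac{\left(-1\right) 11}{9} = \frac{1}{9} \left(-11\right) = - \frac{11}{9} \approx -1.2222$)
$N = -439$ ($N = 2 + \left(-9644 + 9203\right) = 2 - 441 = -439$)
$M = 3$ ($M = - 3 \left(\left(-1\right) 1\right) = \left(-3\right) \left(-1\right) = 3$)
$M N = 3 \left(-439\right) = -1317$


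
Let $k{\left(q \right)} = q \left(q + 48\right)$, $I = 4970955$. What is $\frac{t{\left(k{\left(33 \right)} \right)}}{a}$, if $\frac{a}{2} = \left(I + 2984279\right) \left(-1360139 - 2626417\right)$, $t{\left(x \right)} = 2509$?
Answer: $- \frac{2509}{63427971668208} \approx -3.9557 \cdot 10^{-11}$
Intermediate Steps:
$k{\left(q \right)} = q \left(48 + q\right)$
$a = -63427971668208$ ($a = 2 \left(4970955 + 2984279\right) \left(-1360139 - 2626417\right) = 2 \cdot 7955234 \left(-3986556\right) = 2 \left(-31713985834104\right) = -63427971668208$)
$\frac{t{\left(k{\left(33 \right)} \right)}}{a} = \frac{2509}{-63427971668208} = 2509 \left(- \frac{1}{63427971668208}\right) = - \frac{2509}{63427971668208}$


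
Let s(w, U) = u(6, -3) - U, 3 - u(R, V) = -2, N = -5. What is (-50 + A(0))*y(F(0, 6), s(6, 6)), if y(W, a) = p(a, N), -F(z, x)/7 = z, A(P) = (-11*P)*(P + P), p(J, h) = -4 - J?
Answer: 150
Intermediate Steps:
u(R, V) = 5 (u(R, V) = 3 - 1*(-2) = 3 + 2 = 5)
A(P) = -22*P**2 (A(P) = (-11*P)*(2*P) = -22*P**2)
F(z, x) = -7*z
s(w, U) = 5 - U
y(W, a) = -4 - a
(-50 + A(0))*y(F(0, 6), s(6, 6)) = (-50 - 22*0**2)*(-4 - (5 - 1*6)) = (-50 - 22*0)*(-4 - (5 - 6)) = (-50 + 0)*(-4 - 1*(-1)) = -50*(-4 + 1) = -50*(-3) = 150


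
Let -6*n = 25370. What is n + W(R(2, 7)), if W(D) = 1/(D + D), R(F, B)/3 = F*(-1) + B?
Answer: -42283/10 ≈ -4228.3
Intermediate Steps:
n = -12685/3 (n = -1/6*25370 = -12685/3 ≈ -4228.3)
R(F, B) = -3*F + 3*B (R(F, B) = 3*(F*(-1) + B) = 3*(-F + B) = 3*(B - F) = -3*F + 3*B)
W(D) = 1/(2*D)
n + W(R(2, 7)) = -12685/3 + 1/(2*(-3*2 + 3*7)) = -12685/3 + 1/(2*(-6 + 21)) = -12685/3 + (1/2)/15 = -12685/3 + (1/2)*(1/15) = -12685/3 + 1/30 = -42283/10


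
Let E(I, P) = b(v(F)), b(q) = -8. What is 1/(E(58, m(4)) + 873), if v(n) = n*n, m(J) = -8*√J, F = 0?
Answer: 1/865 ≈ 0.0011561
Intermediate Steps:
v(n) = n²
E(I, P) = -8
1/(E(58, m(4)) + 873) = 1/(-8 + 873) = 1/865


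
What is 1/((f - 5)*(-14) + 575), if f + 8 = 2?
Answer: 1/729 ≈ 0.0013717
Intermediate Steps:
f = -6 (f = -8 + 2 = -6)
1/((f - 5)*(-14) + 575) = 1/((-6 - 5)*(-14) + 575) = 1/(-11*(-14) + 575) = 1/(154 + 575) = 1/729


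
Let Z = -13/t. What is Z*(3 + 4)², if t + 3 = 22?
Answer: -637/19 ≈ -33.526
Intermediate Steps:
t = 19 (t = -3 + 22 = 19)
Z = -13/19 ≈ -0.68421
Z*(3 + 4)² = -13*(3 + 4)²/19 = -13/19*7² = -13/19*49 = -637/19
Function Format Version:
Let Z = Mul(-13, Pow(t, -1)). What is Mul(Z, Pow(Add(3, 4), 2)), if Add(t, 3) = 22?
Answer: Rational(-637, 19) ≈ -33.526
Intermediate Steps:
t = 19 (t = Add(-3, 22) = 19)
Z = Rational(-13, 19) (Z = Mul(-13, Pow(19, -1)) = Mul(-13, Rational(1, 19)) = Rational(-13, 19) ≈ -0.68421)
Mul(Z, Pow(Add(3, 4), 2)) = Mul(Rational(-13, 19), Pow(Add(3, 4), 2)) = Mul(Rational(-13, 19), Pow(7, 2)) = Mul(Rational(-13, 19), 49) = Rational(-637, 19)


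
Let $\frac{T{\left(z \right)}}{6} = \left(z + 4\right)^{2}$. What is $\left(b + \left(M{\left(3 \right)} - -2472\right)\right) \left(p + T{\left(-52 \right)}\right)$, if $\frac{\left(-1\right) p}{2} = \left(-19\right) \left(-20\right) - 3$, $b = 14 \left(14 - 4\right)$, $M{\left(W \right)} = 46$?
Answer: $34740060$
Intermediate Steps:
$T{\left(z \right)} = 6 \left(4 + z\right)^{2}$ ($T{\left(z \right)} = 6 \left(z + 4\right)^{2} = 6 \left(4 + z\right)^{2}$)
$b = 140$ ($b = 14 \cdot 10 = 140$)
$p = -754$ ($p = - 2 \left(\left(-19\right) \left(-20\right) - 3\right) = - 2 \left(380 - 3\right) = \left(-2\right) 377 = -754$)
$\left(b + \left(M{\left(3 \right)} - -2472\right)\right) \left(p + T{\left(-52 \right)}\right) = \left(140 + \left(46 - -2472\right)\right) \left(-754 + 6 \left(4 - 52\right)^{2}\right) = \left(140 + \left(46 + 2472\right)\right) \left(-754 + 6 \left(-48\right)^{2}\right) = \left(140 + 2518\right) \left(-754 + 6 \cdot 2304\right) = 2658 \left(-754 + 13824\right) = 2658 \cdot 13070 = 34740060$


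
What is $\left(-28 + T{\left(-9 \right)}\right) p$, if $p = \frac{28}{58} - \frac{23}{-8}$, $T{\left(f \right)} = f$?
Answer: $- \frac{28823}{232} \approx -124.24$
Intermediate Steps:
$p = \frac{779}{232}$ ($p = 28 \cdot \frac{1}{58} - - \frac{23}{8} = \frac{14}{29} + \frac{23}{8} = \frac{779}{232} \approx 3.3578$)
$\left(-28 + T{\left(-9 \right)}\right) p = \left(-28 - 9\right) \frac{779}{232} = \left(-37\right) \frac{779}{232} = - \frac{28823}{232}$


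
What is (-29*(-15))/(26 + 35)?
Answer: 435/61 ≈ 7.1311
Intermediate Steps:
(-29*(-15))/(26 + 35) = 435/61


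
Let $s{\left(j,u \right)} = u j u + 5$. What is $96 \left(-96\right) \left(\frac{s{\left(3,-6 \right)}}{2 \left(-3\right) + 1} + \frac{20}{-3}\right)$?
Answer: $\frac{1348608}{5} \approx 2.6972 \cdot 10^{5}$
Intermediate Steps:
$s{\left(j,u \right)} = 5 + j u^{2}$ ($s{\left(j,u \right)} = j u u + 5 = j u^{2} + 5 = 5 + j u^{2}$)
$96 \left(-96\right) \left(\frac{s{\left(3,-6 \right)}}{2 \left(-3\right) + 1} + \frac{20}{-3}\right) = 96 \left(-96\right) \left(\frac{5 + 3 \left(-6\right)^{2}}{2 \left(-3\right) + 1} + \frac{20}{-3}\right) = - 9216 \left(\frac{5 + 3 \cdot 36}{-6 + 1} + 20 \left(- \frac{1}{3}\right)\right) = - 9216 \left(\frac{5 + 108}{-5} - \frac{20}{3}\right) = - 9216 \left(113 \left(- \frac{1}{5}\right) - \frac{20}{3}\right) = - 9216 \left(- \frac{113}{5} - \frac{20}{3}\right) = \left(-9216\right) \left(- \frac{439}{15}\right) = \frac{1348608}{5}$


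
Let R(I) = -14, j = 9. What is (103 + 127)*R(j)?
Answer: -3220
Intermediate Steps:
(103 + 127)*R(j) = (103 + 127)*(-14) = 230*(-14) = -3220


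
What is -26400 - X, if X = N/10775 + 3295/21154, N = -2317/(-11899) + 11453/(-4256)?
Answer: -4353417393313519291/164901202503520 ≈ -26400.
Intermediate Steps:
N = -126418095/50642144 (N = -2317*(-1/11899) + 11453*(-1/4256) = 2317/11899 - 11453/4256 = -126418095/50642144 ≈ -2.4963)
X = 25647220591291/164901202503520 (X = -126418095/50642144/10775 + 3295/21154 = -126418095/50642144*1/10775 + 3295*(1/21154) = -25283619/109133820320 + 3295/21154 = 25647220591291/164901202503520 ≈ 0.15553)
-26400 - X = -26400 - 1*25647220591291/164901202503520 = -26400 - 25647220591291/164901202503520 = -4353417393313519291/164901202503520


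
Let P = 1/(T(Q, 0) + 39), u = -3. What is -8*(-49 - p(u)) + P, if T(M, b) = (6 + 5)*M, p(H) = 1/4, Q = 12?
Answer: 67375/171 ≈ 394.01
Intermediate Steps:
p(H) = ¼
T(M, b) = 11*M
P = 1/171 (P = 1/(11*12 + 39) = 1/(132 + 39) = 1/171 ≈ 0.0058480)
-8*(-49 - p(u)) + P = -8*(-49 - 1*¼) + 1/171 = -8*(-49 - ¼) + 1/171 = -8*(-197/4) + 1/171 = 394 + 1/171 = 67375/171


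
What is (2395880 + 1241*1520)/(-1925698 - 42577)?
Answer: -171288/78731 ≈ -2.1756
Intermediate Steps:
(2395880 + 1241*1520)/(-1925698 - 42577) = (2395880 + 1886320)/(-1968275) = 4282200*(-1/1968275) = -171288/78731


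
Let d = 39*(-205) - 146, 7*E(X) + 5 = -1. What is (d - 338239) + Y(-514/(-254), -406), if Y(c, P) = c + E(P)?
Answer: -307930783/889 ≈ -3.4638e+5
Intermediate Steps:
E(X) = -6/7 (E(X) = -5/7 + (⅐)*(-1) = -5/7 - ⅐ = -6/7)
d = -8141 (d = -7995 - 146 = -8141)
Y(c, P) = -6/7 + c (Y(c, P) = c - 6/7 = -6/7 + c)
(d - 338239) + Y(-514/(-254), -406) = (-8141 - 338239) + (-6/7 - 514/(-254)) = -346380 + (-6/7 - 514*(-1/254)) = -346380 + (-6/7 + 257/127) = -346380 + 1037/889 = -307930783/889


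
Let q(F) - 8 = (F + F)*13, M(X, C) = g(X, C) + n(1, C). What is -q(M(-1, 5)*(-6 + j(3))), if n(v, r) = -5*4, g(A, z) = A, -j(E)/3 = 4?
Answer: -9836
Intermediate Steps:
j(E) = -12 (j(E) = -3*4 = -12)
n(v, r) = -20
M(X, C) = -20 + X (M(X, C) = X - 20 = -20 + X)
q(F) = 8 + 26*F (q(F) = 8 + (F + F)*13 = 8 + (2*F)*13 = 8 + 26*F)
-q(M(-1, 5)*(-6 + j(3))) = -(8 + 26*((-20 - 1)*(-6 - 12))) = -(8 + 26*(-21*(-18))) = -(8 + 26*378) = -(8 + 9828) = -1*9836 = -9836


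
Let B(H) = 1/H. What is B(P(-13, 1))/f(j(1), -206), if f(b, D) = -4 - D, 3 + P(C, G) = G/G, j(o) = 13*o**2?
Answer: -1/404 ≈ -0.0024752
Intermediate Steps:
P(C, G) = -2 (P(C, G) = -3 + G/G = -3 + 1 = -2)
B(P(-13, 1))/f(j(1), -206) = 1/((-2)*(-4 - 1*(-206))) = -1/(2*(-4 + 206)) = -1/2/202 = -1/2*1/202 = -1/404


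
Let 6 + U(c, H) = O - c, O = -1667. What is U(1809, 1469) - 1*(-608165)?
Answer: 604683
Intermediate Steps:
U(c, H) = -1673 - c (U(c, H) = -6 + (-1667 - c) = -1673 - c)
U(1809, 1469) - 1*(-608165) = (-1673 - 1*1809) - 1*(-608165) = (-1673 - 1809) + 608165 = -3482 + 608165 = 604683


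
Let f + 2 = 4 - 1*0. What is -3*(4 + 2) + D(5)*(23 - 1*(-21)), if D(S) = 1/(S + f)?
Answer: -82/7 ≈ -11.714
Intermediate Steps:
f = 2 (f = -2 + (4 - 1*0) = -2 + (4 + 0) = -2 + 4 = 2)
D(S) = 1/(2 + S) (D(S) = 1/(S + 2) = 1/(2 + S))
-3*(4 + 2) + D(5)*(23 - 1*(-21)) = -3*(4 + 2) + (23 - 1*(-21))/(2 + 5) = -3*6 + (23 + 21)/7 = -18 + (1/7)*44 = -18 + 44/7 = -82/7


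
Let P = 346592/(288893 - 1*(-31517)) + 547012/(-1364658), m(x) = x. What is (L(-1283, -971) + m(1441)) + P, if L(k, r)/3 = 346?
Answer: 271060158603809/109312517445 ≈ 2479.7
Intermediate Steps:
L(k, r) = 1038 (L(k, r) = 3*346 = 1038)
P = 74427857654/109312517445 (P = 346592/(288893 + 31517) + 547012*(-1/1364658) = 346592/320410 - 273506/682329 = 346592*(1/320410) - 273506/682329 = 173296/160205 - 273506/682329 = 74427857654/109312517445 ≈ 0.68087)
(L(-1283, -971) + m(1441)) + P = (1038 + 1441) + 74427857654/109312517445 = 2479 + 74427857654/109312517445 = 271060158603809/109312517445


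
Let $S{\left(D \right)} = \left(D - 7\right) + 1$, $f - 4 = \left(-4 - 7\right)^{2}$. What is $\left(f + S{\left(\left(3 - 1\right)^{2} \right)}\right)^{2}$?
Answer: $15129$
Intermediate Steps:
$f = 125$ ($f = 4 + \left(-4 - 7\right)^{2} = 4 + \left(-11\right)^{2} = 4 + 121 = 125$)
$S{\left(D \right)} = -6 + D$ ($S{\left(D \right)} = \left(-7 + D\right) + 1 = -6 + D$)
$\left(f + S{\left(\left(3 - 1\right)^{2} \right)}\right)^{2} = \left(125 - \left(6 - \left(3 - 1\right)^{2}\right)\right)^{2} = \left(125 - \left(6 - 2^{2}\right)\right)^{2} = \left(125 + \left(-6 + 4\right)\right)^{2} = \left(125 - 2\right)^{2} = 123^{2} = 15129$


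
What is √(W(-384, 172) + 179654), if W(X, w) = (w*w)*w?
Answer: √5268102 ≈ 2295.2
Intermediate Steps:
W(X, w) = w³ (W(X, w) = w²*w = w³)
√(W(-384, 172) + 179654) = √(172³ + 179654) = √(5088448 + 179654) = √5268102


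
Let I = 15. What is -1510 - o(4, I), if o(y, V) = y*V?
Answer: -1570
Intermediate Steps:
o(y, V) = V*y
-1510 - o(4, I) = -1510 - 15*4 = -1510 - 1*60 = -1510 - 60 = -1570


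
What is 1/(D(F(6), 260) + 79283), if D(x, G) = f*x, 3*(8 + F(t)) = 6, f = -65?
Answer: 1/79673 ≈ 1.2551e-5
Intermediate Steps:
F(t) = -6 (F(t) = -8 + (1/3)*6 = -8 + 2 = -6)
D(x, G) = -65*x
1/(D(F(6), 260) + 79283) = 1/(-65*(-6) + 79283) = 1/(390 + 79283) = 1/79673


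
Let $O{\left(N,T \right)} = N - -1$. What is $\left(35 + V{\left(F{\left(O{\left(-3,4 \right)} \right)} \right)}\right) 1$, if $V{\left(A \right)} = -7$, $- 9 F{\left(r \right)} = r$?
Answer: $28$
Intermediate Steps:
$O{\left(N,T \right)} = 1 + N$ ($O{\left(N,T \right)} = N + 1 = 1 + N$)
$F{\left(r \right)} = - \frac{r}{9}$
$\left(35 + V{\left(F{\left(O{\left(-3,4 \right)} \right)} \right)}\right) 1 = \left(35 - 7\right) 1 = 28 \cdot 1 = 28$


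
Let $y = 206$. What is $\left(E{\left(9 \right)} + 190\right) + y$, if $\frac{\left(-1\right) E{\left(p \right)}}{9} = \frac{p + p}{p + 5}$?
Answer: $\frac{2691}{7} \approx 384.43$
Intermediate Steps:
$E{\left(p \right)} = - \frac{18 p}{5 + p}$ ($E{\left(p \right)} = - 9 \frac{p + p}{p + 5} = - 9 \frac{2 p}{5 + p} = - \frac{18 p}{5 + p}$)
$\left(E{\left(9 \right)} + 190\right) + y = \left(\left(-18\right) 9 \frac{1}{5 + 9} + 190\right) + 206 = \left(\left(-18\right) 9 \cdot \frac{1}{14} + 190\right) + 206 = \left(- \frac{81}{7} + 190\right) + 206 = \frac{1249}{7} + 206 = \frac{2691}{7}$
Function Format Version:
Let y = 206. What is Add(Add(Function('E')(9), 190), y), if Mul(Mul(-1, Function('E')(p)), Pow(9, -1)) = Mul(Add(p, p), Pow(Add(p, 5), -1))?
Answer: Rational(2691, 7) ≈ 384.43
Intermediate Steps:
Function('E')(p) = Mul(-18, p, Pow(Add(5, p), -1)) (Function('E')(p) = Mul(-9, Mul(Add(p, p), Pow(Add(p, 5), -1))) = Mul(-9, Mul(Mul(2, p), Pow(Add(5, p), -1))) = Mul(-9, Mul(2, p, Pow(Add(5, p), -1))) = Mul(-18, p, Pow(Add(5, p), -1)))
Add(Add(Function('E')(9), 190), y) = Add(Add(Mul(-18, 9, Pow(Add(5, 9), -1)), 190), 206) = Add(Add(Mul(-18, 9, Pow(14, -1)), 190), 206) = Add(Add(Mul(-18, 9, Rational(1, 14)), 190), 206) = Add(Add(Rational(-81, 7), 190), 206) = Add(Rational(1249, 7), 206) = Rational(2691, 7)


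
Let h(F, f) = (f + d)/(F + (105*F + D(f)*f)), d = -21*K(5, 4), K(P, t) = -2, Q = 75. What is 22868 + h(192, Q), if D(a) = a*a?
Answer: 3370949051/147409 ≈ 22868.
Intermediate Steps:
D(a) = a²
d = 42 (d = -21*(-2) = 42)
h(F, f) = (42 + f)/(f³ + 106*F) (h(F, f) = (f + 42)/(F + (105*F + f²*f)) = (42 + f)/(F + (105*F + f³)) = (42 + f)/(F + (f³ + 105*F)) = (42 + f)/(f³ + 106*F))
22868 + h(192, Q) = 22868 + (42 + 75)/(75³ + 106*192) = 22868 + 117/(421875 + 20352) = 22868 + 117/442227 = 22868 + (1/442227)*117 = 22868 + 39/147409 = 3370949051/147409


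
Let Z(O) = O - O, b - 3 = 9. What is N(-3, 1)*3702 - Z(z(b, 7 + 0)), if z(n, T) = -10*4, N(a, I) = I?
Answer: 3702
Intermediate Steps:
b = 12 (b = 3 + 9 = 12)
z(n, T) = -40
Z(O) = 0
N(-3, 1)*3702 - Z(z(b, 7 + 0)) = 1*3702 - 1*0 = 3702 + 0 = 3702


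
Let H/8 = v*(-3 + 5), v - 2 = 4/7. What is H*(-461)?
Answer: -132768/7 ≈ -18967.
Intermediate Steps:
v = 18/7 (v = 2 + 4/7 = 18/7 ≈ 2.5714)
H = 288/7 (H = 8*(18*(-3 + 5)/7) = 8*((18/7)*2) = 8*(36/7) = 288/7 ≈ 41.143)
H*(-461) = (288/7)*(-461) = -132768/7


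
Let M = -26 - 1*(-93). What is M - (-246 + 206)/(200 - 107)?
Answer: 6271/93 ≈ 67.430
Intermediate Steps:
M = 67 (M = -26 + 93 = 67)
M - (-246 + 206)/(200 - 107) = 67 - (-246 + 206)/(200 - 107) = 67 - (-40)/93 = 67 - 1*(-40/93) = 67 + 40/93 = 6271/93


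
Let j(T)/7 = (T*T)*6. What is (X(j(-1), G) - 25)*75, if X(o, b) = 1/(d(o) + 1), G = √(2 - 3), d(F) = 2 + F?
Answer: -5620/3 ≈ -1873.3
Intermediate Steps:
j(T) = 42*T² (j(T) = 7*((T*T)*6) = 7*(T²*6) = 7*(6*T²) = 42*T²)
G = I (G = √(-1) = I ≈ 1.0*I)
X(o, b) = 1/(3 + o) (X(o, b) = 1/((2 + o) + 1) = 1/(3 + o))
(X(j(-1), G) - 25)*75 = (1/(3 + 42*(-1)²) - 25)*75 = (1/(3 + 42*1) - 25)*75 = (1/(3 + 42) - 25)*75 = (1/45 - 25)*75 = -1124/45*75 = -5620/3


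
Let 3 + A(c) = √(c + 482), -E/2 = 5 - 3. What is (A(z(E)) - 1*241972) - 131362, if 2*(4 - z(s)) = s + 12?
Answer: -373337 + √482 ≈ -3.7332e+5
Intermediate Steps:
E = -4 (E = -2*(5 - 3) = -2*2 = -4)
z(s) = -2 - s/2 (z(s) = 4 - (s + 12)/2 = 4 - (12 + s)/2 = 4 + (-6 - s/2) = -2 - s/2)
A(c) = -3 + √(482 + c) (A(c) = -3 + √(c + 482) = -3 + √(482 + c))
(A(z(E)) - 1*241972) - 131362 = ((-3 + √(482 + (-2 - ½*(-4)))) - 1*241972) - 131362 = ((-3 + √(482 + (-2 + 2))) - 241972) - 131362 = ((-3 + √(482 + 0)) - 241972) - 131362 = ((-3 + √482) - 241972) - 131362 = (-241975 + √482) - 131362 = -373337 + √482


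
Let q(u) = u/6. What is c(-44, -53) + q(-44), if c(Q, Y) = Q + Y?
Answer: -313/3 ≈ -104.33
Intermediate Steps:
q(u) = u/6 (q(u) = u*(⅙) = u/6)
c(-44, -53) + q(-44) = (-44 - 53) + (⅙)*(-44) = -97 - 22/3 = -313/3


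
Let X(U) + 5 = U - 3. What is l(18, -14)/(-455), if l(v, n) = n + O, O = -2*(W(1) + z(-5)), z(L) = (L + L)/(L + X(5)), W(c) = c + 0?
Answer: 37/910 ≈ 0.040659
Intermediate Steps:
X(U) = -8 + U (X(U) = -5 + (U - 3) = -5 + (-3 + U) = -8 + U)
W(c) = c
z(L) = 2*L/(-3 + L) (z(L) = (L + L)/(L + (-8 + 5)) = (2*L)/(L - 3) = (2*L)/(-3 + L) = 2*L/(-3 + L))
O = -9/2 (O = -2*(1 + 2*(-5)/(-3 - 5)) = -2*(1 + 2*(-5)/(-8)) = -2*(1 + 2*(-5)*(-1/8)) = -2*(1 + 5/4) = -2*9/4 = -9/2 ≈ -4.5000)
l(v, n) = -9/2 + n (l(v, n) = n - 9/2 = -9/2 + n)
l(18, -14)/(-455) = (-9/2 - 14)/(-455) = -37/2*(-1/455) = 37/910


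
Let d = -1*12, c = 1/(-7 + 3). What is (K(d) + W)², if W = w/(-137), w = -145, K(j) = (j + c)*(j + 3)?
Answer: 3720634009/300304 ≈ 12390.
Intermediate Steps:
c = -¼ (c = 1/(-4) = -¼ ≈ -0.25000)
d = -12
K(j) = (3 + j)*(-¼ + j) (K(j) = (j - ¼)*(j + 3) = (-¼ + j)*(3 + j) = (3 + j)*(-¼ + j))
W = 145/137 (W = -145/(-137) = -145*(-1/137) = 145/137 ≈ 1.0584)
(K(d) + W)² = ((-¾ + (-12)² + (11/4)*(-12)) + 145/137)² = ((-¾ + 144 - 33) + 145/137)² = (441/4 + 145/137)² = (60997/548)² = 3720634009/300304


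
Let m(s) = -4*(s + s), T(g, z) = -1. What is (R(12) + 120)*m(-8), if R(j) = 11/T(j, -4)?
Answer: 6976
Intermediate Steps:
m(s) = -8*s
R(j) = -11 (R(j) = 11/(-1) = 11*(-1) = -11)
(R(12) + 120)*m(-8) = (-11 + 120)*(-8*(-8)) = 109*64 = 6976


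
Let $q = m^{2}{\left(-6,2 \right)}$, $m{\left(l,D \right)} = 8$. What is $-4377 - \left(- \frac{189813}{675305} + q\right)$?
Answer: $- \frac{2998839692}{675305} \approx -4440.7$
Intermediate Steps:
$q = 64$ ($q = 8^{2} = 64$)
$-4377 - \left(- \frac{189813}{675305} + q\right) = -4377 + \left(\left(\frac{1017}{1031} - \frac{462}{655}\right) - 64\right) = -4377 + \left(\frac{189813}{675305} - 64\right) = -4377 - \frac{43029707}{675305} = - \frac{2998839692}{675305}$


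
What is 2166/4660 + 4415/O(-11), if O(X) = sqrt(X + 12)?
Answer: 10288033/2330 ≈ 4415.5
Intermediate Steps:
O(X) = sqrt(12 + X)
2166/4660 + 4415/O(-11) = 2166/4660 + 4415/(sqrt(12 - 11)) = 2166*(1/4660) + 4415/(sqrt(1)) = 1083/2330 + 4415/1 = 1083/2330 + 4415*1 = 1083/2330 + 4415 = 10288033/2330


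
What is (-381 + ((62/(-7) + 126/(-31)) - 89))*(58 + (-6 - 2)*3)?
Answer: -3562996/217 ≈ -16419.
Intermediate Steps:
(-381 + ((62/(-7) + 126/(-31)) - 89))*(58 + (-6 - 2)*3) = (-381 + ((62*(-⅐) + 126*(-1/31)) - 89))*(58 - 8*3) = (-381 + ((-62/7 - 126/31) - 89))*(58 - 24) = (-381 + (-2804/217 - 89))*34 = (-381 - 22117/217)*34 = -104794/217*34 = -3562996/217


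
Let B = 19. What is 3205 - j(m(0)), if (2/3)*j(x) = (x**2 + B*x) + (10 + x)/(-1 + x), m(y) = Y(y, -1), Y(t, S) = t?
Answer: 3220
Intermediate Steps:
m(y) = y
j(x) = 3*x**2/2 + 57*x/2 + 3*(10 + x)/(2*(-1 + x)) (j(x) = 3*((x**2 + 19*x) + (10 + x)/(-1 + x))/2 = 3*(x**2 + 19*x + (10 + x)/(-1 + x))/2 = 3*x**2/2 + 57*x/2 + 3*(10 + x)/(2*(-1 + x)))
3205 - j(m(0)) = 3205 - 3*(10 + 0**3 - 18*0 + 18*0**2)/(2*(-1 + 0)) = 3205 - 3*(10 + 0 + 0 + 18*0)/(2*(-1)) = 3205 - 3*(-1)*(10 + 0 + 0 + 0)/2 = 3205 - 3*(-1)*10/2 = 3205 - 1*(-15) = 3205 + 15 = 3220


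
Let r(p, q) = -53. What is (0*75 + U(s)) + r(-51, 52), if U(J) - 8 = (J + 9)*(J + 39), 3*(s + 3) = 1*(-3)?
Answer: 130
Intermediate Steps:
s = -4 (s = -3 + (1*(-3))/3 = -3 + (⅓)*(-3) = -3 - 1 = -4)
U(J) = 8 + (9 + J)*(39 + J) (U(J) = 8 + (J + 9)*(J + 39) = 8 + (9 + J)*(39 + J))
(0*75 + U(s)) + r(-51, 52) = (0*75 + (359 + (-4)² + 48*(-4))) - 53 = (0 + (359 + 16 - 192)) - 53 = (0 + 183) - 53 = 183 - 53 = 130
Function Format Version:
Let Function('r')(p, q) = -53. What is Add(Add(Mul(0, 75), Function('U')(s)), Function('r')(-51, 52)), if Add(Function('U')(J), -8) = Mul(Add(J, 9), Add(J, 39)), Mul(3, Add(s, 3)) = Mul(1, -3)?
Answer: 130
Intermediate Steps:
s = -4 (s = Add(-3, Mul(Rational(1, 3), Mul(1, -3))) = Add(-3, Mul(Rational(1, 3), -3)) = Add(-3, -1) = -4)
Function('U')(J) = Add(8, Mul(Add(9, J), Add(39, J))) (Function('U')(J) = Add(8, Mul(Add(J, 9), Add(J, 39))) = Add(8, Mul(Add(9, J), Add(39, J))))
Add(Add(Mul(0, 75), Function('U')(s)), Function('r')(-51, 52)) = Add(Add(Mul(0, 75), Add(359, Pow(-4, 2), Mul(48, -4))), -53) = Add(Add(0, Add(359, 16, -192)), -53) = Add(Add(0, 183), -53) = Add(183, -53) = 130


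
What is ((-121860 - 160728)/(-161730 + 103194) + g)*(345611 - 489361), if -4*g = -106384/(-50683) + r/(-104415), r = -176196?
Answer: -480059023828011875/860489841357 ≈ -5.5789e+5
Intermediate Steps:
g = -1669852269/1764021815 (g = -(-106384/(-50683) - 176196/(-104415))/4 = -(-106384*(-1/50683) - 176196*(-1/104415))/4 = -(106384/50683 + 58732/34805)/4 = -¼*6679409076/1764021815 = -1669852269/1764021815 ≈ -0.94662)
((-121860 - 160728)/(-161730 + 103194) + g)*(345611 - 489361) = ((-121860 - 160728)/(-161730 + 103194) - 1669852269/1764021815)*(345611 - 489361) = (-282588/(-58536) - 1669852269/1764021815)*(-143750) = (-282588*(-1/58536) - 1669852269/1764021815)*(-143750) = (23549/4878 - 1669852269/1764021815)*(-143750) = (33395410353253/8604898413570)*(-143750) = -480059023828011875/860489841357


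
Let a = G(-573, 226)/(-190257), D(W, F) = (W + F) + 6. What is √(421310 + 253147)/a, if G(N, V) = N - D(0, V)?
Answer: 190257*√674457/805 ≈ 1.9410e+5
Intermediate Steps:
D(W, F) = 6 + F + W (D(W, F) = (F + W) + 6 = 6 + F + W)
G(N, V) = -6 + N - V (G(N, V) = N - (6 + V + 0) = N - (6 + V) = N + (-6 - V) = -6 + N - V)
a = 805/190257 (a = (-6 - 573 - 1*226)/(-190257) = (-6 - 573 - 226)*(-1/190257) = -805*(-1/190257) = 805/190257 ≈ 0.0042311)
√(421310 + 253147)/a = √(421310 + 253147)/(805/190257) = √674457*(190257/805) = 190257*√674457/805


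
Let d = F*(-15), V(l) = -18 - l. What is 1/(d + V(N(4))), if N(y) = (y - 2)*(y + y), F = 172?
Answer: -1/2614 ≈ -0.00038256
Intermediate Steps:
N(y) = 2*y*(-2 + y) (N(y) = (-2 + y)*(2*y) = 2*y*(-2 + y))
d = -2580 (d = 172*(-15) = -2580)
1/(d + V(N(4))) = 1/(-2580 + (-18 - 2*4*(-2 + 4))) = 1/(-2580 + (-18 - 2*4*2)) = 1/(-2580 + (-18 - 1*16)) = 1/(-2580 + (-18 - 16)) = 1/(-2580 - 34) = 1/(-2614) = -1/2614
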